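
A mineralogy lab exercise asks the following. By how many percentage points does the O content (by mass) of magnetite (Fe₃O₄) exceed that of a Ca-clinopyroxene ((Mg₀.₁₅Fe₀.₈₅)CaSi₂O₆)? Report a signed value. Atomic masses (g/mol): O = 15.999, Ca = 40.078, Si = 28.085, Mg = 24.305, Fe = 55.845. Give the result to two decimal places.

O in Fe₃O₄: molar mass 231.531 g/mol; 4×15.999 = 63.996 g → 27.64 wt%.
O in (Mg₀.₁₅Fe₀.₈₅)CaSi₂O₆: molar mass 243.356 g/mol; 6×15.999 = 95.994 g → 39.45 wt%.
Difference = 27.64 − 39.45 = -11.81 percentage points.

-11.81 percentage points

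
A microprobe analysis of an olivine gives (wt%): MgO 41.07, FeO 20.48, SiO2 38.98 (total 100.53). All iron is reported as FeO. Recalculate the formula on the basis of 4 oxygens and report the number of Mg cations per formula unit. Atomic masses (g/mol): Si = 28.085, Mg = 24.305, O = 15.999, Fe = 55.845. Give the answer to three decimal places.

41.07 wt% MgO ÷ 40.304 g/mol = 1.01901 mol, giving 1.01901 Mg and 1.01901 O.
20.48 wt% FeO ÷ 71.844 g/mol = 0.28506 mol, giving 0.28506 Fe and 0.28506 O.
38.98 wt% SiO2 ÷ 60.083 g/mol = 0.64877 mol, giving 0.64877 Si and 1.29754 O.
Oxygen sums to 2.60161; scaling by 4/2.60161 = 1.53751 puts the formula on 4 O.
Mg: 1.01901 × 1.53751 = 1.567 atoms per formula unit.

1.567 Mg apfu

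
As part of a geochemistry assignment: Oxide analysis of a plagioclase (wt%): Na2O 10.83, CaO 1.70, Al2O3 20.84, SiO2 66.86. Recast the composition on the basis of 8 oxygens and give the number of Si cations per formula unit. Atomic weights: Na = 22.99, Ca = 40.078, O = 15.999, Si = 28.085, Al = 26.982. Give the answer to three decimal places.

Na2O: 10.83/61.979 = 0.17474 mol → 0.34948 mol Na, 0.17474 mol O.
CaO: 1.70/56.077 = 0.03032 mol → 0.03032 mol Ca, 0.03032 mol O.
Al2O3: 20.84/101.961 = 0.20439 mol → 0.40878 mol Al, 0.61317 mol O.
SiO2: 66.86/60.083 = 1.11279 mol → 1.11279 mol Si, 2.22558 mol O.
Total oxygen = 3.04381 mol. Normalization factor = 8/3.04381 = 2.62828.
Si per 8 O = 1.11279 × 2.62828 = 2.925.

2.925 Si apfu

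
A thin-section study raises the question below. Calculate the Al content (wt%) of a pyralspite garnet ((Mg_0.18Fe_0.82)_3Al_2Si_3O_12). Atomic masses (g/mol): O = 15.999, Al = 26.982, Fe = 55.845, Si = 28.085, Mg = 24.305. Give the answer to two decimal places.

Formula mass = 0.54*24.305 + 2.46*55.845 + 2*26.982 + 3*28.085 + 12*15.999 = 480.710 g/mol, of which 53.964 g is Al.
So Al makes up 53.964/480.710 = 0.1123 of the mass, i.e. 11.23%.

11.23 wt%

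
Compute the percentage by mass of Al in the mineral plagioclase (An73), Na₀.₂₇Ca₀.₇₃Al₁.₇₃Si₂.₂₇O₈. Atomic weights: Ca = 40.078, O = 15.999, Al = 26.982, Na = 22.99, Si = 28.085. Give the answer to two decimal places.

17.04 wt%

Formula mass = 0.27×22.99 + 0.73×40.078 + 1.73×26.982 + 2.27×28.085 + 8×15.999 = 273.888 g/mol, of which 46.679 g is Al.
So Al makes up 46.679/273.888 = 0.1704 of the mass, i.e. 17.04%.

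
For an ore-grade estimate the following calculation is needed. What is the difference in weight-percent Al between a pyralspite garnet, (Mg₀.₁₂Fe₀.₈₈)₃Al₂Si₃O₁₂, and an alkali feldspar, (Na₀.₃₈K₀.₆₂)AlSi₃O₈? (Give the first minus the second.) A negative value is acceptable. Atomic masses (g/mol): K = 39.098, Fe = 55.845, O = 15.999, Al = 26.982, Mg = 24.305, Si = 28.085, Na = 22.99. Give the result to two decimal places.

Al in (Mg₀.₁₂Fe₀.₈₈)₃Al₂Si₃O₁₂: molar mass 486.388 g/mol; 2×26.982 = 53.964 g → 11.09 wt%.
Al in (Na₀.₃₈K₀.₆₂)AlSi₃O₈: molar mass 272.206 g/mol; 1×26.982 = 26.982 g → 9.91 wt%.
Difference = 11.09 − 9.91 = 1.18 percentage points.

1.18 percentage points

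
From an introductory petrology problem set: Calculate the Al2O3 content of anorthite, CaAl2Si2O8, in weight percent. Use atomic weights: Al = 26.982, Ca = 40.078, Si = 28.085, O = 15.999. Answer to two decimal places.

36.65 wt%

Formula mass = 278.204 g/mol.
2 Al → 1.0000 mol Al2O3 per formula unit; M(Al2O3) = 101.961, so Al2O3 mass = 101.961 g.
101.961/278.204 × 100 = 36.65 wt%.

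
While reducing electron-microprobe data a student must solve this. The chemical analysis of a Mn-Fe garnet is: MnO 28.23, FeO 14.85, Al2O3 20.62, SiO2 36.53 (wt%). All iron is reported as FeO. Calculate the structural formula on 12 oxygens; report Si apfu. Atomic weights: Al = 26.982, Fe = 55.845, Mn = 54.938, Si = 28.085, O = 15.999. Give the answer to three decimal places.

28.23 wt% MnO ÷ 70.937 g/mol = 0.39796 mol, giving 0.39796 Mn and 0.39796 O.
14.85 wt% FeO ÷ 71.844 g/mol = 0.20670 mol, giving 0.20670 Fe and 0.20670 O.
20.62 wt% Al2O3 ÷ 101.961 g/mol = 0.20223 mol, giving 0.40446 Al and 0.60669 O.
36.53 wt% SiO2 ÷ 60.083 g/mol = 0.60799 mol, giving 0.60799 Si and 1.21598 O.
Oxygen sums to 2.42733; scaling by 12/2.42733 = 4.94370 puts the formula on 12 O.
Si: 0.60799 × 4.94370 = 3.006 atoms per formula unit.

3.006 Si apfu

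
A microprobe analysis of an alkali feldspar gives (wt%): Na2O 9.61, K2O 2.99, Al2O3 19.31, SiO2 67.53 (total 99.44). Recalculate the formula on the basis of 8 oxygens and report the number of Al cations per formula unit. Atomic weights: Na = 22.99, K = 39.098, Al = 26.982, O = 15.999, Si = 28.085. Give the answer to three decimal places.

1.009 Al apfu

Na2O: 9.61/61.979 = 0.15505 mol → 0.31010 mol Na, 0.15505 mol O.
K2O: 2.99/94.195 = 0.03174 mol → 0.06348 mol K, 0.03174 mol O.
Al2O3: 19.31/101.961 = 0.18939 mol → 0.37878 mol Al, 0.56817 mol O.
SiO2: 67.53/60.083 = 1.12395 mol → 1.12395 mol Si, 2.24790 mol O.
Total oxygen = 3.00286 mol. Normalization factor = 8/3.00286 = 2.66413.
Al per 8 O = 0.37878 × 2.66413 = 1.009.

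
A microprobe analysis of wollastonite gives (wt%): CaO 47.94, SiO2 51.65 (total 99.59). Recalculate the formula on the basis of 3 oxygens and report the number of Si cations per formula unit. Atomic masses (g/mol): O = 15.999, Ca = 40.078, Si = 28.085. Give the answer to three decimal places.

1.002 Si apfu

CaO (M=56.077): mol = 0.85490; Ca = 0.85490, O = 0.85490.
SiO2 (M=60.083): mol = 0.85964; Si = 0.85964, O = 1.71928.
ΣO = 2.57418; factor = 3/ΣO = 1.16542.
Si apfu = 0.85964 × 1.16542 = 1.002.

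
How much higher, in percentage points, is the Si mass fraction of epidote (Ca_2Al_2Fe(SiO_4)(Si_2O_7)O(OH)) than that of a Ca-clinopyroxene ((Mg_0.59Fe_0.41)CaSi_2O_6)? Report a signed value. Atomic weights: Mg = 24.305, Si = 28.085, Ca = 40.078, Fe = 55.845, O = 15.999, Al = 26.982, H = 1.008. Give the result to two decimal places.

-7.04 percentage points

Si in Ca_2Al_2Fe(SiO_4)(Si_2O_7)O(OH): molar mass 483.215 g/mol; 3×28.085 = 84.255 g → 17.44 wt%.
Si in (Mg_0.59Fe_0.41)CaSi_2O_6: molar mass 229.478 g/mol; 2×28.085 = 56.170 g → 24.48 wt%.
Difference = 17.44 − 24.48 = -7.04 percentage points.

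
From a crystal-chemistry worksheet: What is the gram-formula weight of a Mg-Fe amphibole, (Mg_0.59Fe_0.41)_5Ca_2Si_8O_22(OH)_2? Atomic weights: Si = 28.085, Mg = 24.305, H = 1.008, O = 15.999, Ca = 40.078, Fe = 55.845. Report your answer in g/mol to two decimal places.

The formula mass is the sum 2.95×24.305 + 2.05×55.845 + 2×40.078 + 8×28.085 + 24×15.999 + 2×1.008.

877.01 g/mol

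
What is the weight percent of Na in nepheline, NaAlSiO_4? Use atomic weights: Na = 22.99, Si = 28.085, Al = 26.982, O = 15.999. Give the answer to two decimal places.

M(NaAlSiO_4) = 142.053 g/mol.
Na contributes 1 × 22.99 = 22.990 g per mole.
22.990/142.053 = 0.1618 → 16.18%.

16.18 mass %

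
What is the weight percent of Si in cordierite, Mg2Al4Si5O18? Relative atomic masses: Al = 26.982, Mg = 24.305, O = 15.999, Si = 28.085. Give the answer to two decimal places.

24.01 mass %

Molar mass of Mg2Al4Si5O18: 2×24.305 + 4×26.982 + 5×28.085 + 18×15.999 = 584.945 g/mol.
Mass of Si per formula unit: 5 × 28.085 = 140.425 g.
Weight fraction Si = 140.425 / 584.945 = 0.2401.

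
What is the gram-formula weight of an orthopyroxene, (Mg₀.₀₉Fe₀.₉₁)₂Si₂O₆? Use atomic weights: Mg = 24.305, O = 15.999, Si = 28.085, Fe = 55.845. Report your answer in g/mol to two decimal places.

Mg: 0.18 × 24.305 = 4.3749
Fe: 1.82 × 55.845 = 101.6379
Si: 2 × 28.085 = 56.1700
O: 6 × 15.999 = 95.9940
Summing the contributions gives the formula mass.

258.18 g/mol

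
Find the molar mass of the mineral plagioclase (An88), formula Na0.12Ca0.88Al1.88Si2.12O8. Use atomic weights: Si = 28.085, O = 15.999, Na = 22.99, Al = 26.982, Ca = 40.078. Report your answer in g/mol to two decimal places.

276.29 g/mol

The formula mass is the sum 0.12(22.99) + 0.88(40.078) + 1.88(26.982) + 2.12(28.085) + 8(15.999).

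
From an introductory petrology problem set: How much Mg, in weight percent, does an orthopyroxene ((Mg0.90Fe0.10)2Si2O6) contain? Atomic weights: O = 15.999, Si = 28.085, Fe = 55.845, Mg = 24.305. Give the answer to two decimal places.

21.13 weight percent

Molar mass of (Mg0.90Fe0.10)2Si2O6: 1.80*24.305 + 0.20*55.845 + 2*28.085 + 6*15.999 = 207.082 g/mol.
Mass of Mg per formula unit: 1.80 × 24.305 = 43.749 g.
Weight fraction Mg = 43.749 / 207.082 = 0.2113.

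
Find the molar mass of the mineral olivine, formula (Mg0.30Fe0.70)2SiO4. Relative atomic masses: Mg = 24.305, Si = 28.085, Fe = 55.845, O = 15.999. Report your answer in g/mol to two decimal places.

Mg: 0.60 × 24.305 = 14.5830
Fe: 1.40 × 55.845 = 78.1830
Si: 1 × 28.085 = 28.0850
O: 4 × 15.999 = 63.9960
Summing the contributions gives the formula mass.

184.85 g/mol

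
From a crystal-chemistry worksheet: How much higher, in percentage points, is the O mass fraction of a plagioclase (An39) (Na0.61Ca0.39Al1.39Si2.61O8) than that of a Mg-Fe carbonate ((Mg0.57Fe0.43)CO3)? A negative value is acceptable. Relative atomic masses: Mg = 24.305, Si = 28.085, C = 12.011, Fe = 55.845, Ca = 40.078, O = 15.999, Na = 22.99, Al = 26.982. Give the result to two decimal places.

M(Na0.61Ca0.39Al1.39Si2.61O8) = 268.453 g/mol, so wt% O = 127.992/268.453 × 100 = 47.68%.
M((Mg0.57Fe0.43)CO3) = 97.875 g/mol, so wt% O = 47.997/97.875 × 100 = 49.04%.
47.68 − 49.04 = -1.36 pp.

-1.36 percentage points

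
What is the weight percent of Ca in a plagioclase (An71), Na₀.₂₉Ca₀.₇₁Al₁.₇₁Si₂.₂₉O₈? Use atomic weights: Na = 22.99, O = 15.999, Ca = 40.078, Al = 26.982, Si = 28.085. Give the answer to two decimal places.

Molar mass of Na₀.₂₉Ca₀.₇₁Al₁.₇₁Si₂.₂₉O₈: 0.29×22.99 + 0.71×40.078 + 1.71×26.982 + 2.29×28.085 + 8×15.999 = 273.568 g/mol.
Mass of Ca per formula unit: 0.71 × 40.078 = 28.455 g.
Weight fraction Ca = 28.455 / 273.568 = 0.1040.

10.40 weight percent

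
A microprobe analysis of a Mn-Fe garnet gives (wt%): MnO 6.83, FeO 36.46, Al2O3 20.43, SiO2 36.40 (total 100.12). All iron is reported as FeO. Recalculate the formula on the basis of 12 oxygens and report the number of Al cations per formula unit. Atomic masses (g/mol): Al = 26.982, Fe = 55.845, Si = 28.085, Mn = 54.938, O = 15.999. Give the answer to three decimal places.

1.990 Al apfu

MnO (M=70.937): mol = 0.09628; Mn = 0.09628, O = 0.09628.
FeO (M=71.844): mol = 0.50749; Fe = 0.50749, O = 0.50749.
Al2O3 (M=101.961): mol = 0.20037; Al = 0.40074, O = 0.60111.
SiO2 (M=60.083): mol = 0.60583; Si = 0.60583, O = 1.21166.
ΣO = 2.41654; factor = 12/ΣO = 4.96578.
Al apfu = 0.40074 × 4.96578 = 1.990.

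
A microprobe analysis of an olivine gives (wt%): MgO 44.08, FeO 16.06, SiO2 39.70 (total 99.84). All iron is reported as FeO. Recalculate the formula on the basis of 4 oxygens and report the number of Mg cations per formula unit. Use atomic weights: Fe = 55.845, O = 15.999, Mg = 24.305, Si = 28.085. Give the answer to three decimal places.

1.658 Mg apfu

MgO: 44.08/40.304 = 1.09369 mol → 1.09369 mol Mg, 1.09369 mol O.
FeO: 16.06/71.844 = 0.22354 mol → 0.22354 mol Fe, 0.22354 mol O.
SiO2: 39.70/60.083 = 0.66075 mol → 0.66075 mol Si, 1.32150 mol O.
Total oxygen = 2.63873 mol. Normalization factor = 4/2.63873 = 1.51588.
Mg per 4 O = 1.09369 × 1.51588 = 1.658.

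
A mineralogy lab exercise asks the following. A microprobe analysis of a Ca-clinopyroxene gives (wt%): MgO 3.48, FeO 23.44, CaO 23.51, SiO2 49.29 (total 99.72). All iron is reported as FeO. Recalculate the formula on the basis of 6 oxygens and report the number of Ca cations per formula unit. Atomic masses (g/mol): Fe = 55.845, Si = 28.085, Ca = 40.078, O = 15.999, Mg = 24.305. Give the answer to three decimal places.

1.017 Ca apfu

3.48 wt% MgO ÷ 40.304 g/mol = 0.08634 mol, giving 0.08634 Mg and 0.08634 O.
23.44 wt% FeO ÷ 71.844 g/mol = 0.32626 mol, giving 0.32626 Fe and 0.32626 O.
23.51 wt% CaO ÷ 56.077 g/mol = 0.41924 mol, giving 0.41924 Ca and 0.41924 O.
49.29 wt% SiO2 ÷ 60.083 g/mol = 0.82037 mol, giving 0.82037 Si and 1.64074 O.
Oxygen sums to 2.47258; scaling by 6/2.47258 = 2.42662 puts the formula on 6 O.
Ca: 0.41924 × 2.42662 = 1.017 atoms per formula unit.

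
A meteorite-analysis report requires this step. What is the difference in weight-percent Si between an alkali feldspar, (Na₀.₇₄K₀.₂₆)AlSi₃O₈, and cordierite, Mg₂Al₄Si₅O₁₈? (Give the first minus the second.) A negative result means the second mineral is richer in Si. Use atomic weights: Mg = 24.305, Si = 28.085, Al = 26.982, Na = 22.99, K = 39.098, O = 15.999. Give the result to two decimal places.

M((Na₀.₇₄K₀.₂₆)AlSi₃O₈) = 266.407 g/mol, so wt% Si = 84.255/266.407 × 100 = 31.63%.
M(Mg₂Al₄Si₅O₁₈) = 584.945 g/mol, so wt% Si = 140.425/584.945 × 100 = 24.01%.
31.63 − 24.01 = 7.62 pp.

7.62 percentage points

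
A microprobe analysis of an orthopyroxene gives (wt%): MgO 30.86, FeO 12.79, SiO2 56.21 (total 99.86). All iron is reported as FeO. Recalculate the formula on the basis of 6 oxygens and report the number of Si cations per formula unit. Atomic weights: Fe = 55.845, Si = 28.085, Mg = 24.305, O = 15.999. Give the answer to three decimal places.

MgO: 30.86/40.304 = 0.76568 mol → 0.76568 mol Mg, 0.76568 mol O.
FeO: 12.79/71.844 = 0.17802 mol → 0.17802 mol Fe, 0.17802 mol O.
SiO2: 56.21/60.083 = 0.93554 mol → 0.93554 mol Si, 1.87108 mol O.
Total oxygen = 2.81478 mol. Normalization factor = 6/2.81478 = 2.13161.
Si per 6 O = 0.93554 × 2.13161 = 1.994.

1.994 Si apfu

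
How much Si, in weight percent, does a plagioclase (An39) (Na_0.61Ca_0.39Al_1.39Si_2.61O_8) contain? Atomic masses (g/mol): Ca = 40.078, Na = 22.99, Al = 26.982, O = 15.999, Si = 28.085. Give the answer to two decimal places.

M(Na_0.61Ca_0.39Al_1.39Si_2.61O_8) = 268.453 g/mol.
Si contributes 2.61 × 28.085 = 73.302 g per mole.
73.302/268.453 = 0.2731 → 27.31%.

27.31 weight percent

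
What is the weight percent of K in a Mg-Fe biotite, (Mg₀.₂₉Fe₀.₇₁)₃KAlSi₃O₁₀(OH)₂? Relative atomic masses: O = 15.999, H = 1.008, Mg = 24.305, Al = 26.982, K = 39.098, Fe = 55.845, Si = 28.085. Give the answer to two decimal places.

M((Mg₀.₂₉Fe₀.₇₁)₃KAlSi₃O₁₀(OH)₂) = 484.434 g/mol.
K contributes 1 × 39.098 = 39.098 g per mole.
39.098/484.434 = 0.0807 → 8.07%.

8.07 mass %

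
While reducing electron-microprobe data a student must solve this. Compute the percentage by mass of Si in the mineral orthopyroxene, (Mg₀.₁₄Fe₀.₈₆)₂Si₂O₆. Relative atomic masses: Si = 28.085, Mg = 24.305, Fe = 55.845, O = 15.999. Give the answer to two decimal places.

M((Mg₀.₁₄Fe₀.₈₆)₂Si₂O₆) = 255.023 g/mol.
Si contributes 2 × 28.085 = 56.170 g per mole.
56.170/255.023 = 0.2203 → 22.03%.

22.03 weight percent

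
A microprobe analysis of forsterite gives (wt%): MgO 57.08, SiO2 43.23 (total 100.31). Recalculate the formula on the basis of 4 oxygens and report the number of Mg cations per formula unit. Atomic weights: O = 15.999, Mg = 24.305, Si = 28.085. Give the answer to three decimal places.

1.984 Mg apfu

MgO (M=40.304): mol = 1.41624; Mg = 1.41624, O = 1.41624.
SiO2 (M=60.083): mol = 0.71950; Si = 0.71950, O = 1.43900.
ΣO = 2.85524; factor = 4/ΣO = 1.40093.
Mg apfu = 1.41624 × 1.40093 = 1.984.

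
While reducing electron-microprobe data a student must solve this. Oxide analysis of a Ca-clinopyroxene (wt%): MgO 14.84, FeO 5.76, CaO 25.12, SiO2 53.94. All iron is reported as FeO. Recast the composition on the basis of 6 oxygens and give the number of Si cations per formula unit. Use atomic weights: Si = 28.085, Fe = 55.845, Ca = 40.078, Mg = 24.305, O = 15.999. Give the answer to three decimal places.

MgO: 14.84/40.304 = 0.36820 mol → 0.36820 mol Mg, 0.36820 mol O.
FeO: 5.76/71.844 = 0.08017 mol → 0.08017 mol Fe, 0.08017 mol O.
CaO: 25.12/56.077 = 0.44796 mol → 0.44796 mol Ca, 0.44796 mol O.
SiO2: 53.94/60.083 = 0.89776 mol → 0.89776 mol Si, 1.79552 mol O.
Total oxygen = 2.69185 mol. Normalization factor = 6/2.69185 = 2.22895.
Si per 6 O = 0.89776 × 2.22895 = 2.001.

2.001 Si apfu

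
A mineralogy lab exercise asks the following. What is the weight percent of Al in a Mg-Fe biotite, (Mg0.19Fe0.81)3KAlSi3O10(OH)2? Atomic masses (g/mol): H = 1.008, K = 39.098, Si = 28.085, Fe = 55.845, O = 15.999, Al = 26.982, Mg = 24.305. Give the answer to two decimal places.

5.46 mass %

Molar mass of (Mg0.19Fe0.81)3KAlSi3O10(OH)2: 0.57*24.305 + 2.43*55.845 + 1*39.098 + 1*26.982 + 3*28.085 + 12*15.999 + 2*1.008 = 493.896 g/mol.
Mass of Al per formula unit: 1 × 26.982 = 26.982 g.
Weight fraction Al = 26.982 / 493.896 = 0.0546.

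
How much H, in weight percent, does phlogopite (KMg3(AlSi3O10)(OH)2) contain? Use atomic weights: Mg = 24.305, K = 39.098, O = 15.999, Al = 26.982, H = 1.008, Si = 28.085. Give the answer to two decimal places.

0.48 weight percent

Molar mass of KMg3(AlSi3O10)(OH)2: 1*39.098 + 3*24.305 + 1*26.982 + 3*28.085 + 12*15.999 + 2*1.008 = 417.254 g/mol.
Mass of H per formula unit: 2 × 1.008 = 2.016 g.
Weight fraction H = 2.016 / 417.254 = 0.0048.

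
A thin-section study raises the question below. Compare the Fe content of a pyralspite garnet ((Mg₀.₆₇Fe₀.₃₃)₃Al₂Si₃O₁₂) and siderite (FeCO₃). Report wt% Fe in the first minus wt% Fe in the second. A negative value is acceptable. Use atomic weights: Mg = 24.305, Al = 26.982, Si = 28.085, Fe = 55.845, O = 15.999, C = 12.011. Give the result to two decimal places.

First mineral: 55.287 g Fe in 434.347 g formula = 12.73 wt% Fe.
Second mineral: 55.845 g Fe in 115.853 g formula = 48.20 wt% Fe.
12.73% − 48.20% gives a difference of -35.47 percentage points.

-35.47 percentage points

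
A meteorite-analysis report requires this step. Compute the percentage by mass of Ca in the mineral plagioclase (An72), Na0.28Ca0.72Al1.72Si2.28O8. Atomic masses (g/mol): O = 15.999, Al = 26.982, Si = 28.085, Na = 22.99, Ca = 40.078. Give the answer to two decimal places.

10.54 weight percent

Molar mass of Na0.28Ca0.72Al1.72Si2.28O8: 0.28*22.99 + 0.72*40.078 + 1.72*26.982 + 2.28*28.085 + 8*15.999 = 273.728 g/mol.
Mass of Ca per formula unit: 0.72 × 40.078 = 28.856 g.
Weight fraction Ca = 28.856 / 273.728 = 0.1054.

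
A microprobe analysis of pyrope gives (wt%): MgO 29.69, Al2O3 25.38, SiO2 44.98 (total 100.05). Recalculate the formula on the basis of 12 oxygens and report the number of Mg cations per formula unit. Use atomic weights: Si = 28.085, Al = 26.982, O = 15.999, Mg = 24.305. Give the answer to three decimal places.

MgO (M=40.304): mol = 0.73665; Mg = 0.73665, O = 0.73665.
Al2O3 (M=101.961): mol = 0.24892; Al = 0.49784, O = 0.74676.
SiO2 (M=60.083): mol = 0.74863; Si = 0.74863, O = 1.49726.
ΣO = 2.98067; factor = 12/ΣO = 4.02594.
Mg apfu = 0.73665 × 4.02594 = 2.966.

2.966 Mg apfu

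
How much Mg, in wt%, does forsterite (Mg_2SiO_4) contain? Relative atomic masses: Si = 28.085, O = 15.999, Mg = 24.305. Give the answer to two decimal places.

M(Mg_2SiO_4) = 140.691 g/mol.
Mg contributes 2 × 24.305 = 48.610 g per mole.
48.610/140.691 = 0.3455 → 34.55%.

34.55 wt%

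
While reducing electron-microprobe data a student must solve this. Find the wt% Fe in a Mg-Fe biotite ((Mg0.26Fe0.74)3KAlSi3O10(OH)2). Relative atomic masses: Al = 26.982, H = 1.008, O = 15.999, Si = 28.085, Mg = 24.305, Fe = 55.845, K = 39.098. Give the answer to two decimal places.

25.44 wt%

Molar mass of (Mg0.26Fe0.74)3KAlSi3O10(OH)2: 0.78*24.305 + 2.22*55.845 + 1*39.098 + 1*26.982 + 3*28.085 + 12*15.999 + 2*1.008 = 487.273 g/mol.
Mass of Fe per formula unit: 2.22 × 55.845 = 123.976 g.
Weight fraction Fe = 123.976 / 487.273 = 0.2544.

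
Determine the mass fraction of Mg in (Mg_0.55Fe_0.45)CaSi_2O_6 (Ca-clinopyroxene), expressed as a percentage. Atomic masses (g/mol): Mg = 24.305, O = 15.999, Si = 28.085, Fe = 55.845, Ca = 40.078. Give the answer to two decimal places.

M((Mg_0.55Fe_0.45)CaSi_2O_6) = 230.740 g/mol.
Mg contributes 0.55 × 24.305 = 13.368 g per mole.
13.368/230.740 = 0.0579 → 5.79%.

5.79 wt%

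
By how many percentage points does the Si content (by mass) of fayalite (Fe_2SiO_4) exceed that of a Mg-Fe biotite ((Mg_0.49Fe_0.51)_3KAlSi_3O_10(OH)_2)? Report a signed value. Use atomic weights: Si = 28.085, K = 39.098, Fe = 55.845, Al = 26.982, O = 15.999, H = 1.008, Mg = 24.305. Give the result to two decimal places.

-4.32 percentage points

Si in Fe_2SiO_4: molar mass 203.771 g/mol; 1×28.085 = 28.085 g → 13.78 wt%.
Si in (Mg_0.49Fe_0.51)_3KAlSi_3O_10(OH)_2: molar mass 465.510 g/mol; 3×28.085 = 84.255 g → 18.10 wt%.
Difference = 13.78 − 18.10 = -4.32 percentage points.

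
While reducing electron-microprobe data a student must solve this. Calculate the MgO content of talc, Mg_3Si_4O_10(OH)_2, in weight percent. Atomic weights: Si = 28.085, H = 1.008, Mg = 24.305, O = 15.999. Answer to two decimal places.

Formula mass = 379.259 g/mol.
3 Mg → 3.0000 mol MgO per formula unit; M(MgO) = 40.304, so MgO mass = 120.912 g.
120.912/379.259 × 100 = 31.88 wt%.

31.88 wt%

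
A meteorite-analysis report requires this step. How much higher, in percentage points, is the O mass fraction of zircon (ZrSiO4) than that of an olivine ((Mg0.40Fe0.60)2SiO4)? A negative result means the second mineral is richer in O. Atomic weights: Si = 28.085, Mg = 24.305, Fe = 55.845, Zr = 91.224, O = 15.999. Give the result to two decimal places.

-0.93 percentage points

First mineral: 63.996 g O in 183.305 g formula = 34.91 wt% O.
Second mineral: 63.996 g O in 178.539 g formula = 35.84 wt% O.
34.91% − 35.84% gives a difference of -0.93 percentage points.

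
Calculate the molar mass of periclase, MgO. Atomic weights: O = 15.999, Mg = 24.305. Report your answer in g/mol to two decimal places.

40.30 g/mol

Mg: 1 × 24.305 = 24.3050
O: 1 × 15.999 = 15.9990
Summing the contributions gives the formula mass.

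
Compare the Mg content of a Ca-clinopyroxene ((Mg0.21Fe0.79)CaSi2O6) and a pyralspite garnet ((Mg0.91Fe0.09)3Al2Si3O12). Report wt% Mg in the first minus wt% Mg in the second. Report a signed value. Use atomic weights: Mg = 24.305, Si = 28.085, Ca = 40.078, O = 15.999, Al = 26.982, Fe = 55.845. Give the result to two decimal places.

First mineral: 5.104 g Mg in 241.464 g formula = 2.11 wt% Mg.
Second mineral: 66.353 g Mg in 411.638 g formula = 16.12 wt% Mg.
2.11% − 16.12% gives a difference of -14.01 percentage points.

-14.01 percentage points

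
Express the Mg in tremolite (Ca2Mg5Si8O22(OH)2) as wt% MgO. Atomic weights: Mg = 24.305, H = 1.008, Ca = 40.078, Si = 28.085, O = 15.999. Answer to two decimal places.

24.81 wt%

Formula mass = 812.353 g/mol.
5 Mg → 5.0000 mol MgO per formula unit; M(MgO) = 40.304, so MgO mass = 201.520 g.
201.520/812.353 × 100 = 24.81 wt%.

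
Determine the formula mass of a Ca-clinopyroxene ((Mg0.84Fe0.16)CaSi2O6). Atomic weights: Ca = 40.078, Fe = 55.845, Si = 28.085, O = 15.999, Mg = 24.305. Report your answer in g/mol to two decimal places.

M = 0.84*24.305 + 0.16*55.845 + 1*40.078 + 2*28.085 + 6*15.999

221.59 g/mol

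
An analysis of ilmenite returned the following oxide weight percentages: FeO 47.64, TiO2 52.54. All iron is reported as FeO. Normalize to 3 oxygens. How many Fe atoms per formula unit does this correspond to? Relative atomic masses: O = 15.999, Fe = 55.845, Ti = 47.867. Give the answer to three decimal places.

47.64 wt% FeO ÷ 71.844 g/mol = 0.66310 mol, giving 0.66310 Fe and 0.66310 O.
52.54 wt% TiO2 ÷ 79.865 g/mol = 0.65786 mol, giving 0.65786 Ti and 1.31572 O.
Oxygen sums to 1.97882; scaling by 3/1.97882 = 1.51606 puts the formula on 3 O.
Fe: 0.66310 × 1.51606 = 1.005 atoms per formula unit.

1.005 Fe apfu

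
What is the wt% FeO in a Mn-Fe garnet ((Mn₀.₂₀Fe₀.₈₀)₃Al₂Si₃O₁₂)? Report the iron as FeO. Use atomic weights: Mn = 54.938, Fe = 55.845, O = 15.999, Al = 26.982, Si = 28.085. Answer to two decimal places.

Molar mass of (Mn₀.₂₀Fe₀.₈₀)₃Al₂Si₃O₁₂ = 0.60·54.938 + 2.40·55.845 + 2·26.982 + 3·28.085 + 12·15.999 = 497.198 g/mol.
Each formula unit contains 2.40 Fe, equivalent to 2.40/1 = 2.4000 mol FeO.
M(FeO) = 1×55.845 + 1×15.999 = 71.844 g/mol.
Mass of FeO per formula unit = 2.4000 × 71.844 = 172.426 g.
FeO wt% = 172.426 / 497.198 × 100 = 34.68%.

34.68 wt%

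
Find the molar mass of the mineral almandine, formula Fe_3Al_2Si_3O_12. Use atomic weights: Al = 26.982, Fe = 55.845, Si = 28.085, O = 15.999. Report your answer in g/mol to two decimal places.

Fe: 3 × 55.845 = 167.5350
Al: 2 × 26.982 = 53.9640
Si: 3 × 28.085 = 84.2550
O: 12 × 15.999 = 191.9880
Summing the contributions gives the formula mass.

497.74 g/mol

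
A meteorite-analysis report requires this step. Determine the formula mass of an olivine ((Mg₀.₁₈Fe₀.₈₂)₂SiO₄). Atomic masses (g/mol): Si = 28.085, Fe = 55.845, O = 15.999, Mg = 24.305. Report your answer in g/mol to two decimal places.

192.42 g/mol

Mg: 0.36 × 24.305 = 8.7498
Fe: 1.64 × 55.845 = 91.5858
Si: 1 × 28.085 = 28.0850
O: 4 × 15.999 = 63.9960
Summing the contributions gives the formula mass.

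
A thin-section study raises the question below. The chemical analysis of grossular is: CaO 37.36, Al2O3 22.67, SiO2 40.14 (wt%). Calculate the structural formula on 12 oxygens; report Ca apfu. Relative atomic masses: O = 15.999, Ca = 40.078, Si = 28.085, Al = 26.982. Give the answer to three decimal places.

CaO (M=56.077): mol = 0.66623; Ca = 0.66623, O = 0.66623.
Al2O3 (M=101.961): mol = 0.22234; Al = 0.44468, O = 0.66702.
SiO2 (M=60.083): mol = 0.66808; Si = 0.66808, O = 1.33616.
ΣO = 2.66941; factor = 12/ΣO = 4.49538.
Ca apfu = 0.66623 × 4.49538 = 2.995.

2.995 Ca apfu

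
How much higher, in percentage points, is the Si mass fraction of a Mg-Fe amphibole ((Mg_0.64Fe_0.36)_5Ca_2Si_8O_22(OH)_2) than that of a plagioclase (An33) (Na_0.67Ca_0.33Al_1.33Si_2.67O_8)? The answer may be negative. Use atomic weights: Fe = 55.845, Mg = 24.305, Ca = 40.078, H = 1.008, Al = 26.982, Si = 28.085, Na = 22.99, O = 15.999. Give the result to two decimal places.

M((Mg_0.64Fe_0.36)_5Ca_2Si_8O_22(OH)_2) = 869.125 g/mol, so wt% Si = 224.680/869.125 × 100 = 25.85%.
M(Na_0.67Ca_0.33Al_1.33Si_2.67O_8) = 267.494 g/mol, so wt% Si = 74.987/267.494 × 100 = 28.03%.
25.85 − 28.03 = -2.18 pp.

-2.18 percentage points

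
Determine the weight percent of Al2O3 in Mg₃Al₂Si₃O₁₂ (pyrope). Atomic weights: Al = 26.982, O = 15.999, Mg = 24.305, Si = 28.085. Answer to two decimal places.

25.29 wt%

M(Mg₃Al₂Si₃O₁₂) = 403.122 g/mol; M(Al2O3) = 101.961 g/mol.
Moles Al2O3 per formula unit = 2 Al ÷ 2 = 1.0000.
Al2O3 fraction = (1.0000 × 101.961) / 403.122 = 101.961/403.122 = 0.2529.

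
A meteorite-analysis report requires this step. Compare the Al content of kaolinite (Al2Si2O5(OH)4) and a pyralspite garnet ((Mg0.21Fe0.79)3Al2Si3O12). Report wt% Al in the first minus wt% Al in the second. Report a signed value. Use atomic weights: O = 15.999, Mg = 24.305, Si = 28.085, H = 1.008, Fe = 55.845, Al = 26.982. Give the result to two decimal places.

9.61 percentage points

First mineral: 53.964 g Al in 258.157 g formula = 20.90 wt% Al.
Second mineral: 53.964 g Al in 477.872 g formula = 11.29 wt% Al.
20.90% − 11.29% gives a difference of 9.61 percentage points.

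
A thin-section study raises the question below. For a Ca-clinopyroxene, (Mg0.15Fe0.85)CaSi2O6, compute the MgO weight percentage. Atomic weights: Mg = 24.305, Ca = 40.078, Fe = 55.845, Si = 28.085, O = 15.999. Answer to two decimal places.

M((Mg0.15Fe0.85)CaSi2O6) = 243.356 g/mol; M(MgO) = 40.304 g/mol.
Moles MgO per formula unit = 0.15 Mg ÷ 1 = 0.1500.
MgO fraction = (0.1500 × 40.304) / 243.356 = 6.046/243.356 = 0.0248.

2.48 wt%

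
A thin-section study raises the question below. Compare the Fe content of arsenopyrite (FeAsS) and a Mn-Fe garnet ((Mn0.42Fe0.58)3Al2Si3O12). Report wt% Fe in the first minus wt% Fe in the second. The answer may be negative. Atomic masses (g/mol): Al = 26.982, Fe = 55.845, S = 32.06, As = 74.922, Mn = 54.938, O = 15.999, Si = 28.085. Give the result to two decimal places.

M(FeAsS) = 162.827 g/mol, so wt% Fe = 55.845/162.827 × 100 = 34.30%.
M((Mn0.42Fe0.58)3Al2Si3O12) = 496.599 g/mol, so wt% Fe = 97.170/496.599 × 100 = 19.57%.
34.30 − 19.57 = 14.73 pp.

14.73 percentage points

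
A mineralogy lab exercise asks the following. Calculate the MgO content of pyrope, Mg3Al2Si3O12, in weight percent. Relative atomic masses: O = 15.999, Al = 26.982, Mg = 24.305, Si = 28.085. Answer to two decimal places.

M(Mg3Al2Si3O12) = 403.122 g/mol; M(MgO) = 40.304 g/mol.
Moles MgO per formula unit = 3 Mg ÷ 1 = 3.0000.
MgO fraction = (3.0000 × 40.304) / 403.122 = 120.912/403.122 = 0.2999.

29.99 wt%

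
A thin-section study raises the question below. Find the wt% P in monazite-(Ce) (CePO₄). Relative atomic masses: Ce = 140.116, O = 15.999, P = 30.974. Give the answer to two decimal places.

13.18 mass %

M(CePO₄) = 235.086 g/mol.
P contributes 1 × 30.974 = 30.974 g per mole.
30.974/235.086 = 0.1318 → 13.18%.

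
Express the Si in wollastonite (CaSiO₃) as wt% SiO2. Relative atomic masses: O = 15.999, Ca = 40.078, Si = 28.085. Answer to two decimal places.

51.72 wt%

Molar mass of CaSiO₃ = 1*40.078 + 1*28.085 + 3*15.999 = 116.160 g/mol.
Each formula unit contains 1 Si, equivalent to 1/1 = 1.0000 mol SiO2.
M(SiO2) = 1×28.085 + 2×15.999 = 60.083 g/mol.
Mass of SiO2 per formula unit = 1.0000 × 60.083 = 60.083 g.
SiO2 wt% = 60.083 / 116.160 × 100 = 51.72%.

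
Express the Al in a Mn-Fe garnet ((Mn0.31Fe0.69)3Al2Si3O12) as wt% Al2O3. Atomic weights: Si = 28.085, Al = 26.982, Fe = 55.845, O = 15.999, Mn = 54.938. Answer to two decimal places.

20.52 wt%

Molar mass of (Mn0.31Fe0.69)3Al2Si3O12 = 0.93×54.938 + 2.07×55.845 + 2×26.982 + 3×28.085 + 12×15.999 = 496.898 g/mol.
Each formula unit contains 2 Al, equivalent to 2/2 = 1.0000 mol Al2O3.
M(Al2O3) = 2×26.982 + 3×15.999 = 101.961 g/mol.
Mass of Al2O3 per formula unit = 1.0000 × 101.961 = 101.961 g.
Al2O3 wt% = 101.961 / 496.898 × 100 = 20.52%.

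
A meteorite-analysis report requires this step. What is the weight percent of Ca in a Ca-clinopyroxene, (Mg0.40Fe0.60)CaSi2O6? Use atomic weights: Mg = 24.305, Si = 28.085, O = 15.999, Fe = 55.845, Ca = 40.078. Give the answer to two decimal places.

M((Mg0.40Fe0.60)CaSi2O6) = 235.471 g/mol.
Ca contributes 1 × 40.078 = 40.078 g per mole.
40.078/235.471 = 0.1702 → 17.02%.

17.02 weight percent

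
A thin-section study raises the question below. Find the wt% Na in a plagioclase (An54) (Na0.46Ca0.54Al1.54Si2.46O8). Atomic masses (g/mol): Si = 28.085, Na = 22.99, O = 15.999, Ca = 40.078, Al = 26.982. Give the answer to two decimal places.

3.90 mass %

Molar mass of Na0.46Ca0.54Al1.54Si2.46O8: 0.46*22.99 + 0.54*40.078 + 1.54*26.982 + 2.46*28.085 + 8*15.999 = 270.851 g/mol.
Mass of Na per formula unit: 0.46 × 22.99 = 10.575 g.
Weight fraction Na = 10.575 / 270.851 = 0.0390.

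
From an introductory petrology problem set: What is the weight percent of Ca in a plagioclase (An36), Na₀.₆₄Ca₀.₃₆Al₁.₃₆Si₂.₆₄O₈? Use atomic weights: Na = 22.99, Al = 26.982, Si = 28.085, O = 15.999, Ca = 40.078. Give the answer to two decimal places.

5.38 mass %

M(Na₀.₆₄Ca₀.₃₆Al₁.₃₆Si₂.₆₄O₈) = 267.974 g/mol.
Ca contributes 0.36 × 40.078 = 14.428 g per mole.
14.428/267.974 = 0.0538 → 5.38%.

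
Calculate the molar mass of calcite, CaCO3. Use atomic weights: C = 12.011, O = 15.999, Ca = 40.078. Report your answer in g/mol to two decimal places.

100.09 g/mol

The formula mass is the sum 1×40.078 + 1×12.011 + 3×15.999.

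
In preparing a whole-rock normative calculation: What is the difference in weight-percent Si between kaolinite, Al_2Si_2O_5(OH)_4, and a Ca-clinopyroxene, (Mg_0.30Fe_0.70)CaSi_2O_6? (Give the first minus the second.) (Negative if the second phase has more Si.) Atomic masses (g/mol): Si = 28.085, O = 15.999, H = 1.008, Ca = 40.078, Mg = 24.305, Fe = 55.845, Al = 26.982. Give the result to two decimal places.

First mineral: 56.170 g Si in 258.157 g formula = 21.76 wt% Si.
Second mineral: 56.170 g Si in 238.625 g formula = 23.54 wt% Si.
21.76% − 23.54% gives a difference of -1.78 percentage points.

-1.78 percentage points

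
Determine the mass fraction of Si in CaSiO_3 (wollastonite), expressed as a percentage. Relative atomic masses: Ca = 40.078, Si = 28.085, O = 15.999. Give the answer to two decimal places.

M(CaSiO_3) = 116.160 g/mol.
Si contributes 1 × 28.085 = 28.085 g per mole.
28.085/116.160 = 0.2418 → 24.18%.

24.18 wt%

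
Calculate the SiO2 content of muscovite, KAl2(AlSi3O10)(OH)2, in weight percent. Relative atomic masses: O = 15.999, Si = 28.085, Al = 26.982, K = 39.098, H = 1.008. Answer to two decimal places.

M(KAl2(AlSi3O10)(OH)2) = 398.303 g/mol; M(SiO2) = 60.083 g/mol.
Moles SiO2 per formula unit = 3 Si ÷ 1 = 3.0000.
SiO2 fraction = (3.0000 × 60.083) / 398.303 = 180.249/398.303 = 0.4525.

45.25 wt%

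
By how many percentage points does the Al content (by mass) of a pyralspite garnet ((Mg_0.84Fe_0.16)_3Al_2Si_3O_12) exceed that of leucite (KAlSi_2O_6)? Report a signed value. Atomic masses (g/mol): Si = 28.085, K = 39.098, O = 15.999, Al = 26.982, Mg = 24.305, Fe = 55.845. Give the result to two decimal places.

0.54 percentage points

Al in (Mg_0.84Fe_0.16)_3Al_2Si_3O_12: molar mass 418.261 g/mol; 2×26.982 = 53.964 g → 12.90 wt%.
Al in KAlSi_2O_6: molar mass 218.244 g/mol; 1×26.982 = 26.982 g → 12.36 wt%.
Difference = 12.90 − 12.36 = 0.54 percentage points.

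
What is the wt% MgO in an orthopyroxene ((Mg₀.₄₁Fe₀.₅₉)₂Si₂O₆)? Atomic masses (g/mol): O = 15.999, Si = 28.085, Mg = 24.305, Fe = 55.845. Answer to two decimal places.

M((Mg₀.₄₁Fe₀.₅₉)₂Si₂O₆) = 237.991 g/mol; M(MgO) = 40.304 g/mol.
Moles MgO per formula unit = 0.82 Mg ÷ 1 = 0.8200.
MgO fraction = (0.8200 × 40.304) / 237.991 = 33.049/237.991 = 0.1389.

13.89 wt%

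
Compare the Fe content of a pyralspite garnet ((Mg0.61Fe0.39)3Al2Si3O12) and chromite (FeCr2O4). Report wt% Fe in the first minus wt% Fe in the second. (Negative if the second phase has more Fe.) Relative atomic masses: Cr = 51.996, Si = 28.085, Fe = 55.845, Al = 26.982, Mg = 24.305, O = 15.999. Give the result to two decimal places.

-10.10 percentage points

First mineral: 65.339 g Fe in 440.024 g formula = 14.85 wt% Fe.
Second mineral: 55.845 g Fe in 223.833 g formula = 24.95 wt% Fe.
14.85% − 24.95% gives a difference of -10.10 percentage points.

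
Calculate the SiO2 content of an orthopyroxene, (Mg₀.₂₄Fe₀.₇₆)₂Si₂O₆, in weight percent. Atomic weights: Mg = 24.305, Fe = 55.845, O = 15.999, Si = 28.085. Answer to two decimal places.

Formula mass = 248.715 g/mol.
2 Si → 2.0000 mol SiO2 per formula unit; M(SiO2) = 60.083, so SiO2 mass = 120.166 g.
120.166/248.715 × 100 = 48.31 wt%.

48.31 wt%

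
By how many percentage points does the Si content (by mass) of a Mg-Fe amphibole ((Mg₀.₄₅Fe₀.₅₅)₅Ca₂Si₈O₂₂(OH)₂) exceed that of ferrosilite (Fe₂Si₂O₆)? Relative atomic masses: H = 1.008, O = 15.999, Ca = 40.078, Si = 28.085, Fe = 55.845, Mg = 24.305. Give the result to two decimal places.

3.70 percentage points

First mineral: 224.680 g Si in 899.088 g formula = 24.99 wt% Si.
Second mineral: 56.170 g Si in 263.854 g formula = 21.29 wt% Si.
24.99% − 21.29% gives a difference of 3.70 percentage points.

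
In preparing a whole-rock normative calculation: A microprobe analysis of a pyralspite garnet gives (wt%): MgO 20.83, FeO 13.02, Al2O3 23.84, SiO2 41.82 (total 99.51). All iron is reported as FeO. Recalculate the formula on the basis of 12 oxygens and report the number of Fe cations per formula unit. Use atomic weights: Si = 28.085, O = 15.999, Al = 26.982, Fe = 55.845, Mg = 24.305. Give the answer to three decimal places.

MgO: 20.83/40.304 = 0.51682 mol → 0.51682 mol Mg, 0.51682 mol O.
FeO: 13.02/71.844 = 0.18123 mol → 0.18123 mol Fe, 0.18123 mol O.
Al2O3: 23.84/101.961 = 0.23381 mol → 0.46762 mol Al, 0.70143 mol O.
SiO2: 41.82/60.083 = 0.69604 mol → 0.69604 mol Si, 1.39208 mol O.
Total oxygen = 2.79156 mol. Normalization factor = 12/2.79156 = 4.29867.
Fe per 12 O = 0.18123 × 4.29867 = 0.779.

0.779 Fe apfu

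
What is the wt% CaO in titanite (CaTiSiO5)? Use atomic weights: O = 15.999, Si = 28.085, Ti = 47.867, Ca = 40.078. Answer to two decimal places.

Molar mass of CaTiSiO5 = 1·40.078 + 1·47.867 + 1·28.085 + 5·15.999 = 196.025 g/mol.
Each formula unit contains 1 Ca, equivalent to 1/1 = 1.0000 mol CaO.
M(CaO) = 1×40.078 + 1×15.999 = 56.077 g/mol.
Mass of CaO per formula unit = 1.0000 × 56.077 = 56.077 g.
CaO wt% = 56.077 / 196.025 × 100 = 28.61%.

28.61 wt%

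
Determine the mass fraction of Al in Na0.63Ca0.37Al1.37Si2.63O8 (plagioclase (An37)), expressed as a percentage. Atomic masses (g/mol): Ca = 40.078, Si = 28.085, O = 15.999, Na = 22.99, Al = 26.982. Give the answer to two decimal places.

Molar mass of Na0.63Ca0.37Al1.37Si2.63O8: 0.63*22.99 + 0.37*40.078 + 1.37*26.982 + 2.63*28.085 + 8*15.999 = 268.133 g/mol.
Mass of Al per formula unit: 1.37 × 26.982 = 36.965 g.
Weight fraction Al = 36.965 / 268.133 = 0.1379.

13.79 mass %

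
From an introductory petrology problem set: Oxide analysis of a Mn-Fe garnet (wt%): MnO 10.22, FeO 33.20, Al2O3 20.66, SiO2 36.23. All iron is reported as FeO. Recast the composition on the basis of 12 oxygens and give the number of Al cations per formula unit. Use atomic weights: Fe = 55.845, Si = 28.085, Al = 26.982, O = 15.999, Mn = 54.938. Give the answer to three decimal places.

2.009 Al apfu

MnO (M=70.937): mol = 0.14407; Mn = 0.14407, O = 0.14407.
FeO (M=71.844): mol = 0.46211; Fe = 0.46211, O = 0.46211.
Al2O3 (M=101.961): mol = 0.20263; Al = 0.40526, O = 0.60789.
SiO2 (M=60.083): mol = 0.60300; Si = 0.60300, O = 1.20600.
ΣO = 2.42007; factor = 12/ΣO = 4.95853.
Al apfu = 0.40526 × 4.95853 = 2.009.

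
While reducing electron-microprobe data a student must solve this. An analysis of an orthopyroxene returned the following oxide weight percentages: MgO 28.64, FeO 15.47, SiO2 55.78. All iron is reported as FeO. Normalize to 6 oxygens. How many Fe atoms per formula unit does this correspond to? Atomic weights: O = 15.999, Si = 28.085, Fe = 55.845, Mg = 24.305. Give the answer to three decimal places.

MgO: 28.64/40.304 = 0.71060 mol → 0.71060 mol Mg, 0.71060 mol O.
FeO: 15.47/71.844 = 0.21533 mol → 0.21533 mol Fe, 0.21533 mol O.
SiO2: 55.78/60.083 = 0.92838 mol → 0.92838 mol Si, 1.85676 mol O.
Total oxygen = 2.78269 mol. Normalization factor = 6/2.78269 = 2.15619.
Fe per 6 O = 0.21533 × 2.15619 = 0.464.

0.464 Fe apfu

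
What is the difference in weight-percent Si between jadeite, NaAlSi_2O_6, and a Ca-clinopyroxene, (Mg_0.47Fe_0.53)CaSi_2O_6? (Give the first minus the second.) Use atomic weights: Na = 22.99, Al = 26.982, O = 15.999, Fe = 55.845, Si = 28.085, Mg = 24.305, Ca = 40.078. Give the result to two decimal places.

3.71 percentage points

Si in NaAlSi_2O_6: molar mass 202.136 g/mol; 2×28.085 = 56.170 g → 27.79 wt%.
Si in (Mg_0.47Fe_0.53)CaSi_2O_6: molar mass 233.263 g/mol; 2×28.085 = 56.170 g → 24.08 wt%.
Difference = 27.79 − 24.08 = 3.71 percentage points.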